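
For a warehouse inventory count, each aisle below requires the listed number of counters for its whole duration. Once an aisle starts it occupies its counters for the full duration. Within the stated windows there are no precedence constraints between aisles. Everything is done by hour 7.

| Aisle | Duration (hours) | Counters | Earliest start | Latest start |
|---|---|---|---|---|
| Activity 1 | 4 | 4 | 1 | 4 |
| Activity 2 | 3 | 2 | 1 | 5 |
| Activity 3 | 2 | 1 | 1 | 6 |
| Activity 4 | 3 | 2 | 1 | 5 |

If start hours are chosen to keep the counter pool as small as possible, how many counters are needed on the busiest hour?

5

Early-start (Activity 1@1, Activity 2@1, Activity 3@1, Activity 4@1) gives peak 9: h1:9  h2:9  h3:8  h4:4  h5:0  h6:0  h7:0.
Shift Activity 2→5, Activity 4→5.
Schedule Activity 1@1, Activity 2@5, Activity 3@1, Activity 4@5: h1:5  h2:5  h3:4  h4:4  h5:4  h6:4  h7:4 — peak 5.
Total counter-hours = 30 over 7 hours ⇒ peak ≥ ⌈30/7⌉ = 5, so 5 is optimal.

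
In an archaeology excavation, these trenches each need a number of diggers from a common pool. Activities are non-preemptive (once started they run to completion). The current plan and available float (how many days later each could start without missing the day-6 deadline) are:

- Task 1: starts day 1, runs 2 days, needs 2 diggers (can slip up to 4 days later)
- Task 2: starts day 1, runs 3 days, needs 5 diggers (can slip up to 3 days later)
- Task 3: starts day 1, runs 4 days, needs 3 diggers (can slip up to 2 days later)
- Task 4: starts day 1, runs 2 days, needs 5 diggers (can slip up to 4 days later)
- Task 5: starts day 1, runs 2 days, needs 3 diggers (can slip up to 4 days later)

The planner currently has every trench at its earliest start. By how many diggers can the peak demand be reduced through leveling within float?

8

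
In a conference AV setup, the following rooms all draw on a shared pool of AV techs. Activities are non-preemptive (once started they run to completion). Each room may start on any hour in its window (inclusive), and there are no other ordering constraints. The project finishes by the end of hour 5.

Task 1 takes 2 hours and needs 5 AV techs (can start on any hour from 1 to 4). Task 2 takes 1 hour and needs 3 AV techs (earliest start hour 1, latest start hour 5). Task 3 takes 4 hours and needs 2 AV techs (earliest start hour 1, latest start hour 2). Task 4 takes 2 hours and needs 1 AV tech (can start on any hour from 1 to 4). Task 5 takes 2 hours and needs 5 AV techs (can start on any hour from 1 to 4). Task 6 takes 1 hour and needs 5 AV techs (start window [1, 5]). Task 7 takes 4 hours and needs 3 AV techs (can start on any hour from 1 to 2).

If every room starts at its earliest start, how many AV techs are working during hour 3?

5

At early start, hour 3 has: Task 3, Task 7.
Demand: 2 + 3 = 5.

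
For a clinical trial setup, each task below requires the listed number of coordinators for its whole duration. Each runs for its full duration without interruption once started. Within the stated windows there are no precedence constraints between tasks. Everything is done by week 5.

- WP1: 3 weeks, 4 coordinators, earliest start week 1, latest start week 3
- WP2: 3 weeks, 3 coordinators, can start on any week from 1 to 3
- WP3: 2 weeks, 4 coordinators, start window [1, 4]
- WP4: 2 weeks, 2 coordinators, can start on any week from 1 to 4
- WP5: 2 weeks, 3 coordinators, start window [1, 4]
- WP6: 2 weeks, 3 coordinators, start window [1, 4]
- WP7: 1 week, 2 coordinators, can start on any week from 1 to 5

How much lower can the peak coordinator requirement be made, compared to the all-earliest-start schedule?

11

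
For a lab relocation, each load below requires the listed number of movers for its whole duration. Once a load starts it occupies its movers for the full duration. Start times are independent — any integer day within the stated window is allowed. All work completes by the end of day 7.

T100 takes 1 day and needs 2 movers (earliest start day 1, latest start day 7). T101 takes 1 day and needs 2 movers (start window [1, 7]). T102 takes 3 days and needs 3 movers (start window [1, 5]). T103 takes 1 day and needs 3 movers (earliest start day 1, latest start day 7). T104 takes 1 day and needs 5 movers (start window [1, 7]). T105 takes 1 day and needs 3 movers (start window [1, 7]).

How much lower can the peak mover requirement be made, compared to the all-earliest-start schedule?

Early-start peak: d1:18  d2:3  d3:3  d4:0  d5:0  d6:0  d7:0 ⇒ 18.
Leveled (T100@1, T101@1, T102@2, T103@5, T104@6, T105@7): d1:4  d2:3  d3:3  d4:3  d5:3  d6:5  d7:3 ⇒ 5.
Reduction 18 − 5 = 13.

13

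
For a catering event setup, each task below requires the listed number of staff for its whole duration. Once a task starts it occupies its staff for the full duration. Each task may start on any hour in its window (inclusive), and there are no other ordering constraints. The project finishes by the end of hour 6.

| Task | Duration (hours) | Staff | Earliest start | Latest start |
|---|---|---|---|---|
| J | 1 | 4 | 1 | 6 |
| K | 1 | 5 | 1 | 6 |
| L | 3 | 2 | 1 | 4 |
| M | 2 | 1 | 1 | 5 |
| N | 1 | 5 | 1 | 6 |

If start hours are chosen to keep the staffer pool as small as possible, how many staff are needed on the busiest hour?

Early-start (J@1, K@1, L@1, M@1, N@1) gives peak 17: h1:17  h2:3  h3:2  h4:0  h5:0  h6:0.
Shift K→2, L→3, M→3, N→6.
Schedule J@1, K@2, L@3, M@3, N@6: h1:4  h2:5  h3:3  h4:3  h5:2  h6:5 — peak 5.

5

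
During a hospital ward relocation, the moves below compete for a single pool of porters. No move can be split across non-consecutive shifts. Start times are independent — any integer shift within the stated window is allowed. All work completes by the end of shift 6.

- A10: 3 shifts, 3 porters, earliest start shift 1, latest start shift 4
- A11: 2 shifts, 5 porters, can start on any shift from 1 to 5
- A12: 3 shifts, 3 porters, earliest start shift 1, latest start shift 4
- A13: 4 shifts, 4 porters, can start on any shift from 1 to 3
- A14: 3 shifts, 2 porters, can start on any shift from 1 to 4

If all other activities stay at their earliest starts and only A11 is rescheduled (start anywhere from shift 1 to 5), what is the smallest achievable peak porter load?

12

A11@1: s1:17  s2:17  s3:12  s4:4  s5:0  s6:0 → peak 17
A11@2: s1:12  s2:17  s3:17  s4:4  s5:0  s6:0 → peak 17
A11@3: s1:12  s2:12  s3:17  s4:9  s5:0  s6:0 → peak 17
A11@4: s1:12  s2:12  s3:12  s4:9  s5:5  s6:0 → peak 12
A11@5: s1:12  s2:12  s3:12  s4:4  s5:5  s6:5 → peak 12
Best is A11@4, peak 12.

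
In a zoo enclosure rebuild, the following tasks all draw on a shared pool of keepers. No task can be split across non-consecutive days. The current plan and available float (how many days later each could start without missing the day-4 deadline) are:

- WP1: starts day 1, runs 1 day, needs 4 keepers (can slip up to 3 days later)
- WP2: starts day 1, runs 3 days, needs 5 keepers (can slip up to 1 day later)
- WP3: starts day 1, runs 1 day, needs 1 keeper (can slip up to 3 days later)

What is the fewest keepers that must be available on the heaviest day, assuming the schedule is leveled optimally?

5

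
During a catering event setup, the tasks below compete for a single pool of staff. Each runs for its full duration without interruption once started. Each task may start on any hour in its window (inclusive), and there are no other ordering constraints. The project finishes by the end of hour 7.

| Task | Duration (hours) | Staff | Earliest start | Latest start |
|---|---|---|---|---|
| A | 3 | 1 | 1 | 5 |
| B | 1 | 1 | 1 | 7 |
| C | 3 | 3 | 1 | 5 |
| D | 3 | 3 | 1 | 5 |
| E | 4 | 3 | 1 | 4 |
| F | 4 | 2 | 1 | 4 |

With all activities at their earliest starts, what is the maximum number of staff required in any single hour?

13

Early-start schedule: A@1, B@1, C@1, D@1, E@1, F@1.
Load per hour: hour 1: 13, hour 2: 12, hour 3: 12, hour 4: 5, hour 5: 0, hour 6: 0, hour 7: 0.
Peak is 13.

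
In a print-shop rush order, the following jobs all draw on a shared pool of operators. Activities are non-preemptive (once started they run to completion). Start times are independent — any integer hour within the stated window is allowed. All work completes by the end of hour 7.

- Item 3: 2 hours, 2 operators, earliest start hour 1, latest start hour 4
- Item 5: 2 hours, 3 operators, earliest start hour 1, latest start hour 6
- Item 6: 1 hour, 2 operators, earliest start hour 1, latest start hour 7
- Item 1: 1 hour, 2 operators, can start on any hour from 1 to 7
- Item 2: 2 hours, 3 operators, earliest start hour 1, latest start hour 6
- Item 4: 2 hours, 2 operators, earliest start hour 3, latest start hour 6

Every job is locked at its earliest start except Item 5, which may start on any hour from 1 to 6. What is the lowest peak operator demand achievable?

Item 5@1: h1:12  h2:8  h3:2  h4:2  h5:0  h6:0  h7:0 → peak 12
Item 5@2: h1:9  h2:8  h3:5  h4:2  h5:0  h6:0  h7:0 → peak 9
Item 5@3: h1:9  h2:5  h3:5  h4:5  h5:0  h6:0  h7:0 → peak 9
Item 5@4: h1:9  h2:5  h3:2  h4:5  h5:3  h6:0  h7:0 → peak 9
Item 5@5: h1:9  h2:5  h3:2  h4:2  h5:3  h6:3  h7:0 → peak 9
Item 5@6: h1:9  h2:5  h3:2  h4:2  h5:0  h6:3  h7:3 → peak 9
Best is Item 5@2, peak 9.

9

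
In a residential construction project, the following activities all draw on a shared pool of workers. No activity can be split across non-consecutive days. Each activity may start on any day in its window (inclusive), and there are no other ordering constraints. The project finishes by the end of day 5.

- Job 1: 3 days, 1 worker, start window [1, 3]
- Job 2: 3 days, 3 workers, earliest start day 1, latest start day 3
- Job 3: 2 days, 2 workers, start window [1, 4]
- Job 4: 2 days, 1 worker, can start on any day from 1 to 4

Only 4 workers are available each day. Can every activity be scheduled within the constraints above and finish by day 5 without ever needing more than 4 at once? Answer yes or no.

yes

Schedule Job 1@1, Job 2@1, Job 3@4, Job 4@4: d1:4  d2:4  d3:4  d4:3  d5:3 — peak 4 ≤ 4.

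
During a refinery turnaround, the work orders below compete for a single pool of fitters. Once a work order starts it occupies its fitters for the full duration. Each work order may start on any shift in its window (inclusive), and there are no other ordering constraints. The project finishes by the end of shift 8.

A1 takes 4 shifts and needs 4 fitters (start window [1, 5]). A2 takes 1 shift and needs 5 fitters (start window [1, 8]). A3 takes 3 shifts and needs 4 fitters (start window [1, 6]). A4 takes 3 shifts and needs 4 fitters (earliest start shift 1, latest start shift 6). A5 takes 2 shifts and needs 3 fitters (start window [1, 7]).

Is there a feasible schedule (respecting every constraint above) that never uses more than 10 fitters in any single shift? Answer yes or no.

yes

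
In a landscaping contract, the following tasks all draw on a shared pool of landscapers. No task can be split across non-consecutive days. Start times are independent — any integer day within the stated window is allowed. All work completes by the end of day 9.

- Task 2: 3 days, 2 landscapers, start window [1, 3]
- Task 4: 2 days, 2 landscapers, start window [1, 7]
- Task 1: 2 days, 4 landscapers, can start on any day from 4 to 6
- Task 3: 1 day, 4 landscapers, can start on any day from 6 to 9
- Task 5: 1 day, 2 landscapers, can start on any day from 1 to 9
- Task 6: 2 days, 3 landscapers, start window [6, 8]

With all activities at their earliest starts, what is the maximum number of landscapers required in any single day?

7

Early-start schedule: Task 2@1, Task 4@1, Task 1@4, Task 3@6, Task 5@1, Task 6@6.
Load per day: day 1: 6, day 2: 4, day 3: 2, day 4: 4, day 5: 4, day 6: 7, day 7: 3, day 8: 0, day 9: 0.
Peak is 7.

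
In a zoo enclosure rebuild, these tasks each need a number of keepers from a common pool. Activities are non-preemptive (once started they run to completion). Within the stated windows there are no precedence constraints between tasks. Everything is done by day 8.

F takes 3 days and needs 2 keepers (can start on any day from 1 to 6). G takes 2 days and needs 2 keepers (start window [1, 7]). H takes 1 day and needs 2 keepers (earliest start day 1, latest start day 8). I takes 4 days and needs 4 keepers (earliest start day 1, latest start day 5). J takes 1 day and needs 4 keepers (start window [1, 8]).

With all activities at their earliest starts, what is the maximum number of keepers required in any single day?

14

Early-start schedule: F@1, G@1, H@1, I@1, J@1.
Load per day: day 1: 14, day 2: 8, day 3: 6, day 4: 4, day 5: 0, day 6: 0, day 7: 0, day 8: 0.
Peak is 14.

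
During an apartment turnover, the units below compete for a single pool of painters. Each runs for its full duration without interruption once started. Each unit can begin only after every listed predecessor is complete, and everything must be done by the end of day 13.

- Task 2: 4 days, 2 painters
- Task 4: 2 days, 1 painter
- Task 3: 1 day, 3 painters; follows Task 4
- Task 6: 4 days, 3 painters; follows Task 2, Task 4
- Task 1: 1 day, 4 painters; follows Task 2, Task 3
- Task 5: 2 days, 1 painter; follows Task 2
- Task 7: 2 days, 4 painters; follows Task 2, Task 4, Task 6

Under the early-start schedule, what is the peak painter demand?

Early-start schedule: Task 2@1, Task 4@1, Task 3@3, Task 6@5, Task 1@5, Task 5@5, Task 7@9.
Load per day: day 1: 3, day 2: 3, day 3: 5, day 4: 2, day 5: 8, day 6: 4, day 7: 3, day 8: 3, day 9: 4, day 10: 4, day 11: 0, day 12: 0, day 13: 0.
Peak is 8.

8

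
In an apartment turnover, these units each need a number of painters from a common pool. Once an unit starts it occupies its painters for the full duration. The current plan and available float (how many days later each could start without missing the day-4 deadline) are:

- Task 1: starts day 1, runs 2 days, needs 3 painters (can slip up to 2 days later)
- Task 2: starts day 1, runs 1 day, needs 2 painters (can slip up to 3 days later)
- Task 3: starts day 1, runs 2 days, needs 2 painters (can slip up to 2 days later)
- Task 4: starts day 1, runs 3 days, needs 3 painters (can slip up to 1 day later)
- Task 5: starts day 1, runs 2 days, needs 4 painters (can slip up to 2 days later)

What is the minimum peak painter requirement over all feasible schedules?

8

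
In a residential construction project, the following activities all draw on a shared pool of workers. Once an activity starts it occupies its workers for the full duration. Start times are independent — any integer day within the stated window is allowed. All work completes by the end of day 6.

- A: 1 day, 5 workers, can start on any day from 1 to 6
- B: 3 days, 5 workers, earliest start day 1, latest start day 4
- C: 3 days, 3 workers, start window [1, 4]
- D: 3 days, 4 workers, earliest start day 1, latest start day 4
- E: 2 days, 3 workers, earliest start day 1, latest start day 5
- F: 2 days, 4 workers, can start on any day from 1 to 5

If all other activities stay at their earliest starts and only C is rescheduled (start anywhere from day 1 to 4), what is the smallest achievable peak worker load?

21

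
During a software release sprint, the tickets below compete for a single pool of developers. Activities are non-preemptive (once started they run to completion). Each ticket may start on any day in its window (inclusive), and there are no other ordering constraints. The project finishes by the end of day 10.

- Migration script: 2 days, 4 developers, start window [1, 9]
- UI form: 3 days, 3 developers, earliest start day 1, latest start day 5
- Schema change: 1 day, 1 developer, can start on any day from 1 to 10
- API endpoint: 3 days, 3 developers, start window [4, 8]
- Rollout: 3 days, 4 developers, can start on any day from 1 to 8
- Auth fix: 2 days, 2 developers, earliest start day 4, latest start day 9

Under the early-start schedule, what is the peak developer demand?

12

Early-start schedule: Migration script@1, UI form@1, Schema change@1, API endpoint@4, Rollout@1, Auth fix@4.
Load per day: day 1: 12, day 2: 11, day 3: 7, day 4: 5, day 5: 5, day 6: 3, day 7: 0, day 8: 0, day 9: 0, day 10: 0.
Peak is 12.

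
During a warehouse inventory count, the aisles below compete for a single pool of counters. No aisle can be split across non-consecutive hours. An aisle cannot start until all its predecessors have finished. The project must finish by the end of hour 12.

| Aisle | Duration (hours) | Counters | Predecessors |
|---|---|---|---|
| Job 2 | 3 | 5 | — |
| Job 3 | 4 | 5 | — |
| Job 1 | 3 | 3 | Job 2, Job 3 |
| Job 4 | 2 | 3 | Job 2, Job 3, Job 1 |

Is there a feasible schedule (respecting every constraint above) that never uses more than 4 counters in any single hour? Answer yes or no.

no

Total counter-hours = 50; over 12 hours the average is 50/12 > 4, so some hour must exceed 4.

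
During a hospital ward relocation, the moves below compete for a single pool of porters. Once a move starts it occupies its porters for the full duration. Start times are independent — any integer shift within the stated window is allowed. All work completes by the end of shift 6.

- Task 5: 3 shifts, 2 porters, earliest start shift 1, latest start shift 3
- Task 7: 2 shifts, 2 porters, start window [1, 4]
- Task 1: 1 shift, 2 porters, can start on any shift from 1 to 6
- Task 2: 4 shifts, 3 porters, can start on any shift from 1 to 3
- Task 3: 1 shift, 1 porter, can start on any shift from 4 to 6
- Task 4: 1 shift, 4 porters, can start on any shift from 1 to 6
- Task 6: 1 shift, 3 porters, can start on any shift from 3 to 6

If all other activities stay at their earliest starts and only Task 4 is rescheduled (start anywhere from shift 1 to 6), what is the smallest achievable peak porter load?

Task 4@1: s1:13  s2:7  s3:8  s4:4  s5:0  s6:0 → peak 13
Task 4@2: s1:9  s2:11  s3:8  s4:4  s5:0  s6:0 → peak 11
Task 4@3: s1:9  s2:7  s3:12  s4:4  s5:0  s6:0 → peak 12
Task 4@4: s1:9  s2:7  s3:8  s4:8  s5:0  s6:0 → peak 9
Task 4@5: s1:9  s2:7  s3:8  s4:4  s5:4  s6:0 → peak 9
Task 4@6: s1:9  s2:7  s3:8  s4:4  s5:0  s6:4 → peak 9
Best is Task 4@4, peak 9.

9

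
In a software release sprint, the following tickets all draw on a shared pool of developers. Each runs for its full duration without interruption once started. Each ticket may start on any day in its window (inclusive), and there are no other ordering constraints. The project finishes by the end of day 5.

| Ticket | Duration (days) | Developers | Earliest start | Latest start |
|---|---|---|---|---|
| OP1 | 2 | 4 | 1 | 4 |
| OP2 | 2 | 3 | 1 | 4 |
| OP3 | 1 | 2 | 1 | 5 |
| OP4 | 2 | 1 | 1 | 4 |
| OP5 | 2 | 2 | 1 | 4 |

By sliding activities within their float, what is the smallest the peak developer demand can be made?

Early-start (OP1@1, OP2@1, OP3@1, OP4@1, OP5@1) gives peak 12: d1:12  d2:10  d3:0  d4:0  d5:0.
Shift OP2→3, OP3→3, OP5→4.
Schedule OP1@1, OP2@3, OP3@3, OP4@1, OP5@4: d1:5  d2:5  d3:5  d4:5  d5:2 — peak 5.
Total developer-days = 22 over 5 days ⇒ peak ≥ ⌈22/5⌉ = 5, so 5 is optimal.

5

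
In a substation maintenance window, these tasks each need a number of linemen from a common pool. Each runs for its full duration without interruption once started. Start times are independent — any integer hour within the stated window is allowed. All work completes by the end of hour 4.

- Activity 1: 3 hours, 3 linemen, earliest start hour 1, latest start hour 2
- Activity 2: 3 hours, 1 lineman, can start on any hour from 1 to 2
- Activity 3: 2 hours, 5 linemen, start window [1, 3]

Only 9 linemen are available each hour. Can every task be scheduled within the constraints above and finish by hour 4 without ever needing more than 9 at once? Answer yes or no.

yes

Schedule Activity 1@1, Activity 2@1, Activity 3@1: h1:9  h2:9  h3:4  h4:0 — peak 9 ≤ 9.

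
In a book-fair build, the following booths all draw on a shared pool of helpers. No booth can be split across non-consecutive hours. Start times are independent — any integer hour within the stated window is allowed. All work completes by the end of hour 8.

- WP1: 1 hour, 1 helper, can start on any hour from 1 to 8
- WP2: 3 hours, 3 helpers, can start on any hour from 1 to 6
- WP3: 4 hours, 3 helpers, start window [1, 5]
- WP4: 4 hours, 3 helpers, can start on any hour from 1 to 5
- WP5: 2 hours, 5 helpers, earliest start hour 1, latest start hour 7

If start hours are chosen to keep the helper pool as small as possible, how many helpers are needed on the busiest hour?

8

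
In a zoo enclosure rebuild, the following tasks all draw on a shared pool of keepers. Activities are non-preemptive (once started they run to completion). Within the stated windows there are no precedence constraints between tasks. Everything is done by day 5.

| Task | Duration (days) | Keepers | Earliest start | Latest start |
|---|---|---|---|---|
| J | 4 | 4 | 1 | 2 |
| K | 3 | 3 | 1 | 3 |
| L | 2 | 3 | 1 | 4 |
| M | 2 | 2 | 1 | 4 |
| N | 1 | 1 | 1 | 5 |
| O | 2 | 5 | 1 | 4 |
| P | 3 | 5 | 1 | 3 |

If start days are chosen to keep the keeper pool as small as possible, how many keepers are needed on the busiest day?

14

Early-start (J@1, K@1, L@1, M@1, N@1, O@1, P@1) gives peak 23: d1:23  d2:22  d3:12  d4:4  d5:0.
Shift O→4, P→3.
Schedule J@1, K@1, L@1, M@1, N@1, O@4, P@3: d1:13  d2:12  d3:12  d4:14  d5:10 — peak 14.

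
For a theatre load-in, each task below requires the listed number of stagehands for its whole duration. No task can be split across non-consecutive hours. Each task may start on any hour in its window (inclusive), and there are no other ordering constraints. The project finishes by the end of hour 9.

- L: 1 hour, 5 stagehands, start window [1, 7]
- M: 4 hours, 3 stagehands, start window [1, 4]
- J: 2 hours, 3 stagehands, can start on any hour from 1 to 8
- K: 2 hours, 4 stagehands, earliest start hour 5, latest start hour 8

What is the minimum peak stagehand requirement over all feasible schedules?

Early-start (L@1, M@1, J@1, K@5) gives peak 11: h1:11  h2:6  h3:3  h4:3  h5:4  h6:4  h7:0  h8:0  h9:0.
Shift M→2, J→6, K→8.
Schedule L@1, M@2, J@6, K@8: h1:5  h2:3  h3:3  h4:3  h5:3  h6:3  h7:3  h8:4  h9:4 — peak 5.

5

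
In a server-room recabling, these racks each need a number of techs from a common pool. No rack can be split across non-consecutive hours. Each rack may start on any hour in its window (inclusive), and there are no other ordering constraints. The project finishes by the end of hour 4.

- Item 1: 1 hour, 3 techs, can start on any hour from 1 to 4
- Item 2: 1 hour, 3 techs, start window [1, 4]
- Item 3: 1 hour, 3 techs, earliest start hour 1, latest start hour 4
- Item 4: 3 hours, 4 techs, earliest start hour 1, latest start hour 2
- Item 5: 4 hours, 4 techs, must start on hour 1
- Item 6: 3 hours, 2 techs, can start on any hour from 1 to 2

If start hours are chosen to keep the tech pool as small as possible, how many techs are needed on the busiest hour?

12

Early-start (Item 1@1, Item 2@1, Item 3@1, Item 4@1, Item 5@1, Item 6@1) gives peak 19: h1:19  h2:10  h3:10  h4:4.
Shift Item 3→4, Item 4→2.
Schedule Item 1@1, Item 2@1, Item 3@4, Item 4@2, Item 5@1, Item 6@1: h1:12  h2:10  h3:10  h4:11 — peak 12.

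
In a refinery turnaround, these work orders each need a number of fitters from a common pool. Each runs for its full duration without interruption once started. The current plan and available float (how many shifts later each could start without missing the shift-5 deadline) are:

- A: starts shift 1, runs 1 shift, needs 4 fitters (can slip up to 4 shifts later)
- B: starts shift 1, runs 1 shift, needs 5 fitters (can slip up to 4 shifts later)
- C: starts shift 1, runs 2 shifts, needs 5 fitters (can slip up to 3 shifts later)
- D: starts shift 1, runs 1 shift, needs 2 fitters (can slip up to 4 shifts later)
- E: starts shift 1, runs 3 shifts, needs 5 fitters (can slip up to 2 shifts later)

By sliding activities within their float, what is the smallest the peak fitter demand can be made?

Early-start (A@1, B@1, C@1, D@1, E@1) gives peak 21: s1:21  s2:10  s3:5  s4:0  s5:0.
Shift C→2, D→2, E→3.
Schedule A@1, B@1, C@2, D@2, E@3: s1:9  s2:7  s3:10  s4:5  s5:5 — peak 10.

10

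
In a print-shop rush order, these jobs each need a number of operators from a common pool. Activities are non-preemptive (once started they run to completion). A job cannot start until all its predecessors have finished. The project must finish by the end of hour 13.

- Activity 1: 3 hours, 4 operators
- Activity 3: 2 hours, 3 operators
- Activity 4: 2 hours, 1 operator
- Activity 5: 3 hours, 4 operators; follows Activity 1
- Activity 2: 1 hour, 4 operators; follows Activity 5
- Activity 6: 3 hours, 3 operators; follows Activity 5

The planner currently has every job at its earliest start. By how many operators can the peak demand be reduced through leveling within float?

4

Early-start peak: h1:8  h2:8  h3:4  h4:4  h5:4  h6:4  h7:7  h8:3  h9:3  h10:0  h11:0  h12:0  h13:0 ⇒ 8.
Leveled (Activity 1@1, Activity 3@4, Activity 4@4, Activity 5@6, Activity 2@9, Activity 6@10): h1:4  h2:4  h3:4  h4:4  h5:4  h6:4  h7:4  h8:4  h9:4  h10:3  h11:3  h12:3  h13:0 ⇒ 4.
Reduction 8 − 4 = 4.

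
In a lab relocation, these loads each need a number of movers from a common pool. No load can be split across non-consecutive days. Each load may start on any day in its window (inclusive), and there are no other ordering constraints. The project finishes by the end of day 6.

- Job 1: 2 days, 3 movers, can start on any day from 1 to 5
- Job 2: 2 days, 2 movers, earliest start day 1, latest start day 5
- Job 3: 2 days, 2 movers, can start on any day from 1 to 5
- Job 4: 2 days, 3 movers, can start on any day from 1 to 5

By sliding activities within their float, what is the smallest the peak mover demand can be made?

4

Early-start (Job 1@1, Job 2@1, Job 3@1, Job 4@1) gives peak 10: d1:10  d2:10  d3:0  d4:0  d5:0  d6:0.
Shift Job 2→3, Job 3→3, Job 4→5.
Schedule Job 1@1, Job 2@3, Job 3@3, Job 4@5: d1:3  d2:3  d3:4  d4:4  d5:3  d6:3 — peak 4.
Total mover-days = 20 over 6 days ⇒ peak ≥ ⌈20/6⌉ = 4, so 4 is optimal.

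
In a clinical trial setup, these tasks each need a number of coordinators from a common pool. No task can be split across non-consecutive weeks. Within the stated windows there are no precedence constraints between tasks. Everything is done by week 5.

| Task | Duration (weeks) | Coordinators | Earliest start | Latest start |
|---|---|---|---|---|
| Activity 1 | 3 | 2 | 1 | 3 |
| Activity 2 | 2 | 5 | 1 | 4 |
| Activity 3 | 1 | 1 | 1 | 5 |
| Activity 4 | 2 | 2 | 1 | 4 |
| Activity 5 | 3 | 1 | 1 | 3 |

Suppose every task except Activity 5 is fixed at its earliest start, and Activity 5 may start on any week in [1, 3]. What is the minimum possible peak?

10

Activity 5@1: w1:11  w2:10  w3:3  w4:0  w5:0 → peak 11
Activity 5@2: w1:10  w2:10  w3:3  w4:1  w5:0 → peak 10
Activity 5@3: w1:10  w2:9  w3:3  w4:1  w5:1 → peak 10
Best is Activity 5@2, peak 10.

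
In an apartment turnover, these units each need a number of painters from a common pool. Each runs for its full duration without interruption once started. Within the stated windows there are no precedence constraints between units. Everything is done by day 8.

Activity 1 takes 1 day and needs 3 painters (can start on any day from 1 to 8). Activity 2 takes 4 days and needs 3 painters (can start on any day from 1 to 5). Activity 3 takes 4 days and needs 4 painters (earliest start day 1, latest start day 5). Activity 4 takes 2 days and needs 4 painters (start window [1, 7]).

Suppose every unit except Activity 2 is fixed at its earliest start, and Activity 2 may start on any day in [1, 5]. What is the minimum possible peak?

Activity 2@1: d1:14  d2:11  d3:7  d4:7  d5:0  d6:0  d7:0  d8:0 → peak 14
Activity 2@2: d1:11  d2:11  d3:7  d4:7  d5:3  d6:0  d7:0  d8:0 → peak 11
Activity 2@3: d1:11  d2:8  d3:7  d4:7  d5:3  d6:3  d7:0  d8:0 → peak 11
Activity 2@4: d1:11  d2:8  d3:4  d4:7  d5:3  d6:3  d7:3  d8:0 → peak 11
Activity 2@5: d1:11  d2:8  d3:4  d4:4  d5:3  d6:3  d7:3  d8:3 → peak 11
Best is Activity 2@2, peak 11.

11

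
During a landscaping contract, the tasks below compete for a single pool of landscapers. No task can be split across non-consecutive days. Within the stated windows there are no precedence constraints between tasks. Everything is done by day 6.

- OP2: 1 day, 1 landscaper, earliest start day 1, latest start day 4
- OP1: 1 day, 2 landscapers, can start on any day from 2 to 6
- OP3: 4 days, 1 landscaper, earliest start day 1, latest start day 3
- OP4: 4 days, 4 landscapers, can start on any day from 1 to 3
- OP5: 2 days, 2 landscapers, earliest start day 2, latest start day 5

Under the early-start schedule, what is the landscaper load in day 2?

9

At early start, day 2 has: OP1, OP3, OP4, OP5.
Demand: 2 + 1 + 4 + 2 = 9.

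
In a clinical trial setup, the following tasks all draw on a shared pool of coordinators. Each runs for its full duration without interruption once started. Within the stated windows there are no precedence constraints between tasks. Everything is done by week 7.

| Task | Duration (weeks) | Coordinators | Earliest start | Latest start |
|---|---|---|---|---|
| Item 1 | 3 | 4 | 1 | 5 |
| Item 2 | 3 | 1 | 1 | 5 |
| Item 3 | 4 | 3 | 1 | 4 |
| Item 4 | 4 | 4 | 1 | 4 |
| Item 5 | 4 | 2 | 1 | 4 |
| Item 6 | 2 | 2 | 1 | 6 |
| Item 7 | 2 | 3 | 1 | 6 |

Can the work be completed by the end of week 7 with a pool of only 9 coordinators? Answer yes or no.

no

The minimum achievable peak is 10; 9 < 10, so no feasible schedule stays within the cap.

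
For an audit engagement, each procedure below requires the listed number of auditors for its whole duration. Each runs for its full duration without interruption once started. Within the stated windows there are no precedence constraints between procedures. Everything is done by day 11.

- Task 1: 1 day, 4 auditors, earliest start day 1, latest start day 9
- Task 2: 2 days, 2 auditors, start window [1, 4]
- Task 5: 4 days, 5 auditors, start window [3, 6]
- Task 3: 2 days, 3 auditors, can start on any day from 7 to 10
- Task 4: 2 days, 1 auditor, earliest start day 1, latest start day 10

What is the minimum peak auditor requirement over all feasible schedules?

Early-start (Task 1@1, Task 2@1, Task 5@3, Task 3@7, Task 4@1) gives peak 7: d1:7  d2:3  d3:5  d4:5  d5:5  d6:5  d7:3  d8:3  d9:0  d10:0  d11:0.
Shift Task 2→2, Task 5→4, Task 3→8.
Schedule Task 1@1, Task 2@2, Task 5@4, Task 3@8, Task 4@1: d1:5  d2:3  d3:2  d4:5  d5:5  d6:5  d7:5  d8:3  d9:3  d10:0  d11:0 — peak 5.

5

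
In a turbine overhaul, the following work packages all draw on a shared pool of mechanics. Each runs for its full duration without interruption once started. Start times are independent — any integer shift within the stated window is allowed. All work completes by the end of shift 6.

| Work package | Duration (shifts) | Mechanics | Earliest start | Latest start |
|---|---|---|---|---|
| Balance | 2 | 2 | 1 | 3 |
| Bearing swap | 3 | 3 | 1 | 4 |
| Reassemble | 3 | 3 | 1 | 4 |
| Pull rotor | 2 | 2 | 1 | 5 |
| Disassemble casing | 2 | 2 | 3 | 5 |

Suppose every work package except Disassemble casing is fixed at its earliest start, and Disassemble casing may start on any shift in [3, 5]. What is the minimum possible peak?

10

Disassemble casing@3: s1:10  s2:10  s3:8  s4:2  s5:0  s6:0 → peak 10
Disassemble casing@4: s1:10  s2:10  s3:6  s4:2  s5:2  s6:0 → peak 10
Disassemble casing@5: s1:10  s2:10  s3:6  s4:0  s5:2  s6:2 → peak 10
Best is Disassemble casing@3, peak 10.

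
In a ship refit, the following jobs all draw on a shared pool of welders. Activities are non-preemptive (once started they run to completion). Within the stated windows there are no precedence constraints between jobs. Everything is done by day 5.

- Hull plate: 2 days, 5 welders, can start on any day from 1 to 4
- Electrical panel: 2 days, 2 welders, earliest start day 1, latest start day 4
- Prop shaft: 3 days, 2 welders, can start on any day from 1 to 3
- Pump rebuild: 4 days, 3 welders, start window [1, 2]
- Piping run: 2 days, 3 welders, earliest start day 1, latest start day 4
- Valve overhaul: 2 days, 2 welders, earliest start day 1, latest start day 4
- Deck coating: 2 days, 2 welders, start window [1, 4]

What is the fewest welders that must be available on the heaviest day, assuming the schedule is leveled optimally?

11

Early-start (Hull plate@1, Electrical panel@1, Prop shaft@1, Pump rebuild@1, Piping run@1, Valve overhaul@1, Deck coating@1) gives peak 19: d1:19  d2:19  d3:5  d4:3  d5:0.
Shift Electrical panel→3, Prop shaft→3, Valve overhaul→3, Deck coating→3.
Schedule Hull plate@1, Electrical panel@3, Prop shaft@3, Pump rebuild@1, Piping run@1, Valve overhaul@3, Deck coating@3: d1:11  d2:11  d3:11  d4:11  d5:2 — peak 11.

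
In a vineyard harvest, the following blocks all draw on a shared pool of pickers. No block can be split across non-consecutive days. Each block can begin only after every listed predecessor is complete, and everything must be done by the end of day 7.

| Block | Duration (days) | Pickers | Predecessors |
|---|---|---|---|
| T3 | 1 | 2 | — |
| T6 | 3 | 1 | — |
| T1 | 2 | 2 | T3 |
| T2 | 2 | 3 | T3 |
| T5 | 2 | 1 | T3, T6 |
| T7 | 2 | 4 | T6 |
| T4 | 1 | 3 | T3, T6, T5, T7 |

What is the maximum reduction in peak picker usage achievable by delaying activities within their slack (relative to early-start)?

1

Early-start peak: d1:3  d2:6  d3:6  d4:5  d5:5  d6:3  d7:0 ⇒ 6.
Leveled (T3@1, T6@1, T1@6, T2@2, T5@4, T7@4, T4@6): d1:3  d2:4  d3:4  d4:5  d5:5  d6:5  d7:2 ⇒ 5.
Reduction 6 − 5 = 1.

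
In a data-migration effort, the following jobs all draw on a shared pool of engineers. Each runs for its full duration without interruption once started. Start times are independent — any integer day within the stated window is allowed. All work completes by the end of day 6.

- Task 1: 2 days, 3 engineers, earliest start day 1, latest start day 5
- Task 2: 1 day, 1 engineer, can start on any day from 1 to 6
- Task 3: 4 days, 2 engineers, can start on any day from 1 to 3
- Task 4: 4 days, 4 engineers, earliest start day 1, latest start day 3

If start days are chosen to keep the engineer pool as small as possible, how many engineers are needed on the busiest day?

Early-start (Task 1@1, Task 2@1, Task 3@1, Task 4@1) gives peak 10: d1:10  d2:9  d3:6  d4:6  d5:0  d6:0.
Shift Task 4→3.
Schedule Task 1@1, Task 2@1, Task 3@1, Task 4@3: d1:6  d2:5  d3:6  d4:6  d5:4  d6:4 — peak 6.
Total engineer-days = 31 over 6 days ⇒ peak ≥ ⌈31/6⌉ = 6, so 6 is optimal.

6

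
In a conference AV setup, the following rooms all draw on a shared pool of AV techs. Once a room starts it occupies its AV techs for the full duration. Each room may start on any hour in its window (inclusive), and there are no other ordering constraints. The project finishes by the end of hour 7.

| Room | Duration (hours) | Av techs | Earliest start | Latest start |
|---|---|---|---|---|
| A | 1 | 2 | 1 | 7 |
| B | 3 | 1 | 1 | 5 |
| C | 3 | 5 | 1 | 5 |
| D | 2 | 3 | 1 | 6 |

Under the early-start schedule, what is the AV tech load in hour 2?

9

At early start, hour 2 has: B, C, D.
Demand: 1 + 5 + 3 = 9.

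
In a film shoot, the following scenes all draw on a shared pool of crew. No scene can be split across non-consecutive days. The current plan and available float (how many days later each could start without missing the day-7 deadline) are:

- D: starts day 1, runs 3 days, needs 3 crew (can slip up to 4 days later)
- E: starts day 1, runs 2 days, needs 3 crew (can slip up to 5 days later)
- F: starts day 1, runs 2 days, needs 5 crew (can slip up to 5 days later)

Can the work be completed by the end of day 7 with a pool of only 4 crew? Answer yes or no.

The minimum achievable peak is 5; 4 < 5, so no feasible schedule stays within the cap.

no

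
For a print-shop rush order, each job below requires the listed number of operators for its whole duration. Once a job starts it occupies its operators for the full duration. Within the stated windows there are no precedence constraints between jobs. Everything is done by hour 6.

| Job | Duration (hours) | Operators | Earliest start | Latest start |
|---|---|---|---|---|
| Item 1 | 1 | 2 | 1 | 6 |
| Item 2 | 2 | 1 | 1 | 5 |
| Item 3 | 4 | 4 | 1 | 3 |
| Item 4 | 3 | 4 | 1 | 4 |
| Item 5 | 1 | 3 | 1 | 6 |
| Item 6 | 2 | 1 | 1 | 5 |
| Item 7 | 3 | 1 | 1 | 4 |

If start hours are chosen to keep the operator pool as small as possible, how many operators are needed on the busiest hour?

8

Early-start (Item 1@1, Item 2@1, Item 3@1, Item 4@1, Item 5@1, Item 6@1, Item 7@1) gives peak 16: h1:16  h2:11  h3:9  h4:4  h5:0  h6:0.
Shift Item 4→4, Item 5→3, Item 6→5.
Schedule Item 1@1, Item 2@1, Item 3@1, Item 4@4, Item 5@3, Item 6@5, Item 7@1: h1:8  h2:6  h3:8  h4:8  h5:5  h6:5 — peak 8.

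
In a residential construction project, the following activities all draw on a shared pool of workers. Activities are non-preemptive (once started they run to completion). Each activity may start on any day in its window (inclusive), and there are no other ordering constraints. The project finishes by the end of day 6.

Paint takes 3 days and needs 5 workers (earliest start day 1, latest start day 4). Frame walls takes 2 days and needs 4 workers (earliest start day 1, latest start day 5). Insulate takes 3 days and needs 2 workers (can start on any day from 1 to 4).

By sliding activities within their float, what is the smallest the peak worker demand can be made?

Early-start (Paint@1, Frame walls@1, Insulate@1) gives peak 11: d1:11  d2:11  d3:7  d4:0  d5:0  d6:0.
Shift Frame walls→4, Insulate→4.
Schedule Paint@1, Frame walls@4, Insulate@4: d1:5  d2:5  d3:5  d4:6  d5:6  d6:2 — peak 6.

6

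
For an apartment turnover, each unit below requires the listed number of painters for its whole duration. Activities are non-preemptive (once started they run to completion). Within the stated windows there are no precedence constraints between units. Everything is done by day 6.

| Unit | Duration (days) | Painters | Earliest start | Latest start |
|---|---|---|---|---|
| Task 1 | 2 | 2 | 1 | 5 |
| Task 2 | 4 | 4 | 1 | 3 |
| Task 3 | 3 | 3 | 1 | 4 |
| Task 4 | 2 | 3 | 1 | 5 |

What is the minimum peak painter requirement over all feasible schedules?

7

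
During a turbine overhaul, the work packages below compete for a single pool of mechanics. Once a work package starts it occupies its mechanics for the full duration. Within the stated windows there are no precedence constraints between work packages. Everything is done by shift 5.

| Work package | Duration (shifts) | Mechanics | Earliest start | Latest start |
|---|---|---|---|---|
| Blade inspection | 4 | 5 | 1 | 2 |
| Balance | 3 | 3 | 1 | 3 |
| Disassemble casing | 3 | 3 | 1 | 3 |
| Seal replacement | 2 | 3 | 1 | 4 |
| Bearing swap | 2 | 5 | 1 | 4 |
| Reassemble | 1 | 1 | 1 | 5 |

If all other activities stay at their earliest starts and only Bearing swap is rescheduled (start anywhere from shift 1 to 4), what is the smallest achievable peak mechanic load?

Bearing swap@1: s1:20  s2:19  s3:11  s4:5  s5:0 → peak 20
Bearing swap@2: s1:15  s2:19  s3:16  s4:5  s5:0 → peak 19
Bearing swap@3: s1:15  s2:14  s3:16  s4:10  s5:0 → peak 16
Bearing swap@4: s1:15  s2:14  s3:11  s4:10  s5:5 → peak 15
Best is Bearing swap@4, peak 15.

15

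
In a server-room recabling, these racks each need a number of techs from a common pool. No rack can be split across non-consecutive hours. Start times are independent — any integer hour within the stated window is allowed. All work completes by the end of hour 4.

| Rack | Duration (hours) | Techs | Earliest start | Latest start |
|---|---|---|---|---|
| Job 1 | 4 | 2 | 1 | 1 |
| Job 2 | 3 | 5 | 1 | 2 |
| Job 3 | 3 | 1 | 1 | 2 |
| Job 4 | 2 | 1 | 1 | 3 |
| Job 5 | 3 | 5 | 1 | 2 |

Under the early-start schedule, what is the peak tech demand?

Early-start schedule: Job 1@1, Job 2@1, Job 3@1, Job 4@1, Job 5@1.
Load per hour: hour 1: 14, hour 2: 14, hour 3: 13, hour 4: 2.
Peak is 14.

14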